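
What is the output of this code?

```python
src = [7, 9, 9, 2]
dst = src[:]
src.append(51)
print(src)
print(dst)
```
[7, 9, 9, 2, 51]
[7, 9, 9, 2]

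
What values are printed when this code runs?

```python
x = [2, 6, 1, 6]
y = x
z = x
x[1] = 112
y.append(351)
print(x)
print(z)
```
[2, 112, 1, 6, 351]
[2, 112, 1, 6, 351]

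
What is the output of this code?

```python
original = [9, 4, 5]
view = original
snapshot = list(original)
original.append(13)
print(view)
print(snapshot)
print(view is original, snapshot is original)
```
[9, 4, 5, 13]
[9, 4, 5]
True False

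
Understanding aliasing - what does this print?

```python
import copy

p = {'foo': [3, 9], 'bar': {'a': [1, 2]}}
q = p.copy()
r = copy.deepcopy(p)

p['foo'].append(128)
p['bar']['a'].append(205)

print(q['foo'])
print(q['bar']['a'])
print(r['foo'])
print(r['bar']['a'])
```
[3, 9, 128]
[1, 2, 205]
[3, 9]
[1, 2]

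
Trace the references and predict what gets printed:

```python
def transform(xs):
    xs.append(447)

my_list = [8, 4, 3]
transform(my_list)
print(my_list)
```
[8, 4, 3, 447]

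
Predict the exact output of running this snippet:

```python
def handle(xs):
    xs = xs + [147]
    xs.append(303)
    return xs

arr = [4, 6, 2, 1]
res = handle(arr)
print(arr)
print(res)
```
[4, 6, 2, 1]
[4, 6, 2, 1, 147, 303]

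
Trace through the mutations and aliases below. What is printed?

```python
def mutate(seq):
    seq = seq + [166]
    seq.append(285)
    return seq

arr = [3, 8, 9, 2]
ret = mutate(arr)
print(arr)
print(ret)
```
[3, 8, 9, 2]
[3, 8, 9, 2, 166, 285]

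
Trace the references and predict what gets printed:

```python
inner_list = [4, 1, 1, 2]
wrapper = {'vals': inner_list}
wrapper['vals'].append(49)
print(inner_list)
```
[4, 1, 1, 2, 49]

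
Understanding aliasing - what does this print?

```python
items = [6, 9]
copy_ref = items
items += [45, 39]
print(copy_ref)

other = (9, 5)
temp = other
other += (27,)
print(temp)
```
[6, 9, 45, 39]
(9, 5)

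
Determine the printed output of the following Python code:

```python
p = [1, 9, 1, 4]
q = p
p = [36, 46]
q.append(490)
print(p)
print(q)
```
[36, 46]
[1, 9, 1, 4, 490]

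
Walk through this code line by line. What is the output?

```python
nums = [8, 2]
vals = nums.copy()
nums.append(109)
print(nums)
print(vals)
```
[8, 2, 109]
[8, 2]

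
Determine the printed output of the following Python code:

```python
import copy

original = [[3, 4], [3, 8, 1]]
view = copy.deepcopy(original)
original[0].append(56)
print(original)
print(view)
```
[[3, 4, 56], [3, 8, 1]]
[[3, 4], [3, 8, 1]]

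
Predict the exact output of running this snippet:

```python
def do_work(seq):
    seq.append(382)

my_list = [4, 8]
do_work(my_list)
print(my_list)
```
[4, 8, 382]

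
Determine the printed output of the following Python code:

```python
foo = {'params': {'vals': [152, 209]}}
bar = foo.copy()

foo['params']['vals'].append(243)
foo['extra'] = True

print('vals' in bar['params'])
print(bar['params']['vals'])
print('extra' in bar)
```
True
[152, 209, 243]
False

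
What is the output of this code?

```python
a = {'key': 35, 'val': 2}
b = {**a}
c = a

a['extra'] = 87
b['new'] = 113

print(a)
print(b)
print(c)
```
{'key': 35, 'val': 2, 'extra': 87}
{'key': 35, 'val': 2, 'new': 113}
{'key': 35, 'val': 2, 'extra': 87}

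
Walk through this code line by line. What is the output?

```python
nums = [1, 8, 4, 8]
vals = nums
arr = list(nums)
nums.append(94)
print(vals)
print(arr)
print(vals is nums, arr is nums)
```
[1, 8, 4, 8, 94]
[1, 8, 4, 8]
True False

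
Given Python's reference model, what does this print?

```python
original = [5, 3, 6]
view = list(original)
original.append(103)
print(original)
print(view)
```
[5, 3, 6, 103]
[5, 3, 6]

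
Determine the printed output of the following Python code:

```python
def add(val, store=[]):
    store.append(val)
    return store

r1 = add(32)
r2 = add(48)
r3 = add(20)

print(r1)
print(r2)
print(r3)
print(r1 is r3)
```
[32, 48, 20]
[32, 48, 20]
[32, 48, 20]
True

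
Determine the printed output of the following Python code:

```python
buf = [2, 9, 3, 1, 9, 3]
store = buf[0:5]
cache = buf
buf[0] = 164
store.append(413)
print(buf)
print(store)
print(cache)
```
[164, 9, 3, 1, 9, 3]
[2, 9, 3, 1, 9, 413]
[164, 9, 3, 1, 9, 3]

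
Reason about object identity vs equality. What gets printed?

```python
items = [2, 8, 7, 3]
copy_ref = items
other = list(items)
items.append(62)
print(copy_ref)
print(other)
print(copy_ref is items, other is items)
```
[2, 8, 7, 3, 62]
[2, 8, 7, 3]
True False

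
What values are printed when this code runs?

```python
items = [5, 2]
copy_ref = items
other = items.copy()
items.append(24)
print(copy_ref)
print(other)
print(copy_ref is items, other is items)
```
[5, 2, 24]
[5, 2]
True False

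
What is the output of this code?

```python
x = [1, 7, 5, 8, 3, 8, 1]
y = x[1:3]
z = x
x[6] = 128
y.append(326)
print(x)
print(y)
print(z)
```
[1, 7, 5, 8, 3, 8, 128]
[7, 5, 326]
[1, 7, 5, 8, 3, 8, 128]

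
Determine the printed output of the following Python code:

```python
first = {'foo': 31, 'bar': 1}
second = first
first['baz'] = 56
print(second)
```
{'foo': 31, 'bar': 1, 'baz': 56}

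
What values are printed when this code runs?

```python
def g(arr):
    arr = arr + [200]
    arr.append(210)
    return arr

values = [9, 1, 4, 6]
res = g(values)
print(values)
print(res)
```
[9, 1, 4, 6]
[9, 1, 4, 6, 200, 210]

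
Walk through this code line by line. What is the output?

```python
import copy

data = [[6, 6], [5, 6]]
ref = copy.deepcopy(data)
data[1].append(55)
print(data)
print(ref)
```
[[6, 6], [5, 6, 55]]
[[6, 6], [5, 6]]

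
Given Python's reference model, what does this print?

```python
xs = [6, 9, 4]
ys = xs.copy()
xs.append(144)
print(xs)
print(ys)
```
[6, 9, 4, 144]
[6, 9, 4]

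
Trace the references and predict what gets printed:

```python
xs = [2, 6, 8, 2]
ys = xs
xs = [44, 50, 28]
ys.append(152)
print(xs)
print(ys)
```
[44, 50, 28]
[2, 6, 8, 2, 152]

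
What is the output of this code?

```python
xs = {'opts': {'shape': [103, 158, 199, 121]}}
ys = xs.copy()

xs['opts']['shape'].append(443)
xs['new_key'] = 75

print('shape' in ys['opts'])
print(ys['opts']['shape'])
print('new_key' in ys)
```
True
[103, 158, 199, 121, 443]
False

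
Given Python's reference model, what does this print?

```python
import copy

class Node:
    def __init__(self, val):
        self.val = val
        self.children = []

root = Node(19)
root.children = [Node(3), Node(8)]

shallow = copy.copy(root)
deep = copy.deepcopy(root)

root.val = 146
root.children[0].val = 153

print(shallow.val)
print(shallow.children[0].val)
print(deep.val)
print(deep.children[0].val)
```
19
153
19
3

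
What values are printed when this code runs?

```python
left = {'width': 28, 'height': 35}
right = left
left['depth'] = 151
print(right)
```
{'width': 28, 'height': 35, 'depth': 151}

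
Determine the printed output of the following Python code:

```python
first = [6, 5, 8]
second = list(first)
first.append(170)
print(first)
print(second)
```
[6, 5, 8, 170]
[6, 5, 8]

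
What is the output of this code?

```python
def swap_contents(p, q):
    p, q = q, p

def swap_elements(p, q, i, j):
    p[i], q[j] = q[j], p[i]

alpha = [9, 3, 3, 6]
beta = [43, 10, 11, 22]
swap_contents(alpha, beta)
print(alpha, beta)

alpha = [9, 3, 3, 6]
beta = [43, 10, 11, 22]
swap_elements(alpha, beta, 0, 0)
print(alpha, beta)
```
[9, 3, 3, 6] [43, 10, 11, 22]
[43, 3, 3, 6] [9, 10, 11, 22]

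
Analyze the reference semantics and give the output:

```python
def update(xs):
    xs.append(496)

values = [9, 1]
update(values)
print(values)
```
[9, 1, 496]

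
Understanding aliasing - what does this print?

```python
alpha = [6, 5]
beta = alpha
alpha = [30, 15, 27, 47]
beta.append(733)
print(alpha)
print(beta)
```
[30, 15, 27, 47]
[6, 5, 733]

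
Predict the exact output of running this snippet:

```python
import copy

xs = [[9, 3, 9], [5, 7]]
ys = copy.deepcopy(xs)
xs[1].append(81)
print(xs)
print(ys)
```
[[9, 3, 9], [5, 7, 81]]
[[9, 3, 9], [5, 7]]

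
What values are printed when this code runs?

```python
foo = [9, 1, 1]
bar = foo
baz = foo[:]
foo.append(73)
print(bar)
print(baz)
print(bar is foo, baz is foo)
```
[9, 1, 1, 73]
[9, 1, 1]
True False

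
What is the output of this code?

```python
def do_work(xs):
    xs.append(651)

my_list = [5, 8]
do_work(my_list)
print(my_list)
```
[5, 8, 651]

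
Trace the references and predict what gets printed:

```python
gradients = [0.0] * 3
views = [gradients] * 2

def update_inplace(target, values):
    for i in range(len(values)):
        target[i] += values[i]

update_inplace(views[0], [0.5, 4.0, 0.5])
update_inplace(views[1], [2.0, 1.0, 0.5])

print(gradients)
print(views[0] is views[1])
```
[2.5, 5.0, 1.0]
True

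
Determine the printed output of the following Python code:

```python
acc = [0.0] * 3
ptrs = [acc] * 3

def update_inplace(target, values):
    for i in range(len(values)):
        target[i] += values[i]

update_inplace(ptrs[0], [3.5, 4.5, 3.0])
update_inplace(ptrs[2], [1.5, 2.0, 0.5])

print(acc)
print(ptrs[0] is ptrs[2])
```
[5.0, 6.5, 3.5]
True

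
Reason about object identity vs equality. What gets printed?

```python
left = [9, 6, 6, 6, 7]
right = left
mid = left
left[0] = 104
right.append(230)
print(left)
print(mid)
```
[104, 6, 6, 6, 7, 230]
[104, 6, 6, 6, 7, 230]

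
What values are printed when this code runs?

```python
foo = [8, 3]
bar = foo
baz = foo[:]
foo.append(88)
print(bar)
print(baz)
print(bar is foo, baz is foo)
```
[8, 3, 88]
[8, 3]
True False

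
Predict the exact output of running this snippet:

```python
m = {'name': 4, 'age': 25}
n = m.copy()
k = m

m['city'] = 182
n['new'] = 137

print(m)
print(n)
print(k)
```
{'name': 4, 'age': 25, 'city': 182}
{'name': 4, 'age': 25, 'new': 137}
{'name': 4, 'age': 25, 'city': 182}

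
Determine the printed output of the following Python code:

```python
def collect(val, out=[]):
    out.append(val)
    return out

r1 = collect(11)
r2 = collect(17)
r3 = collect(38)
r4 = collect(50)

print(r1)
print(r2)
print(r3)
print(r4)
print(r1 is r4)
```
[11, 17, 38, 50]
[11, 17, 38, 50]
[11, 17, 38, 50]
[11, 17, 38, 50]
True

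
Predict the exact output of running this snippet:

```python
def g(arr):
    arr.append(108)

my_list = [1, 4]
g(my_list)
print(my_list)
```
[1, 4, 108]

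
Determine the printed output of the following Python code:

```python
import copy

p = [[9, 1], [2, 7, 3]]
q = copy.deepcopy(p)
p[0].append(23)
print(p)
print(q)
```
[[9, 1, 23], [2, 7, 3]]
[[9, 1], [2, 7, 3]]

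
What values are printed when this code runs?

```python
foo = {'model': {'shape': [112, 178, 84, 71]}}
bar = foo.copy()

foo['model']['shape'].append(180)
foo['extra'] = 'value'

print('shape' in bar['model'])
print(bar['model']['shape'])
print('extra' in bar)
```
True
[112, 178, 84, 71, 180]
False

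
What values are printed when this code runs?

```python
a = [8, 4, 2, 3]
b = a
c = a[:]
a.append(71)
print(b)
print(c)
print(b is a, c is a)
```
[8, 4, 2, 3, 71]
[8, 4, 2, 3]
True False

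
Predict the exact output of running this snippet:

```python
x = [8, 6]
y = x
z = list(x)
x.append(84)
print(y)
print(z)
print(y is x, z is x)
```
[8, 6, 84]
[8, 6]
True False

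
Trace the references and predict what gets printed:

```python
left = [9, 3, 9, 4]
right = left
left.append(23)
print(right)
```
[9, 3, 9, 4, 23]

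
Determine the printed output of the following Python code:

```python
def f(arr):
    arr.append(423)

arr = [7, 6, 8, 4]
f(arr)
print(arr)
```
[7, 6, 8, 4, 423]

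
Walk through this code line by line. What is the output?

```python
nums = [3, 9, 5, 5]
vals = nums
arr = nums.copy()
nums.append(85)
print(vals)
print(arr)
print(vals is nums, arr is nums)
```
[3, 9, 5, 5, 85]
[3, 9, 5, 5]
True False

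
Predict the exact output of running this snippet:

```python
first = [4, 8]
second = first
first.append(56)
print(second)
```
[4, 8, 56]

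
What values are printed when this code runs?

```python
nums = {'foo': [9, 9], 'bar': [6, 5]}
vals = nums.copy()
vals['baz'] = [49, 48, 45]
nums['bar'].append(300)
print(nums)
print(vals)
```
{'foo': [9, 9], 'bar': [6, 5, 300]}
{'foo': [9, 9], 'bar': [6, 5, 300], 'baz': [49, 48, 45]}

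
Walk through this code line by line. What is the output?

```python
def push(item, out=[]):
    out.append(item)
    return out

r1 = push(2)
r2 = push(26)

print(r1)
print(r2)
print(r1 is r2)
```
[2, 26]
[2, 26]
True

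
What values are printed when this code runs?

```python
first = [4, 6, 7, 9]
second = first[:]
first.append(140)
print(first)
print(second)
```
[4, 6, 7, 9, 140]
[4, 6, 7, 9]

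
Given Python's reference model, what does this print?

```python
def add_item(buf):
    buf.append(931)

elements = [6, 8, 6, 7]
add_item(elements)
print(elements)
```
[6, 8, 6, 7, 931]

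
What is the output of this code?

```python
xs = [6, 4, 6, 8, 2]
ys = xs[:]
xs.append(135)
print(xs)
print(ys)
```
[6, 4, 6, 8, 2, 135]
[6, 4, 6, 8, 2]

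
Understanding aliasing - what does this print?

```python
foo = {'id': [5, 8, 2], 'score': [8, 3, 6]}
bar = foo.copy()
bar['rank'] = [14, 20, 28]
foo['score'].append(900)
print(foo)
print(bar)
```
{'id': [5, 8, 2], 'score': [8, 3, 6, 900]}
{'id': [5, 8, 2], 'score': [8, 3, 6, 900], 'rank': [14, 20, 28]}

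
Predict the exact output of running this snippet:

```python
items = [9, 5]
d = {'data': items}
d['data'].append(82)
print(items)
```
[9, 5, 82]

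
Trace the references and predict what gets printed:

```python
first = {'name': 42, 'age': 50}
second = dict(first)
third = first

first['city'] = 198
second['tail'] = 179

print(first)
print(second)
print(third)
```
{'name': 42, 'age': 50, 'city': 198}
{'name': 42, 'age': 50, 'tail': 179}
{'name': 42, 'age': 50, 'city': 198}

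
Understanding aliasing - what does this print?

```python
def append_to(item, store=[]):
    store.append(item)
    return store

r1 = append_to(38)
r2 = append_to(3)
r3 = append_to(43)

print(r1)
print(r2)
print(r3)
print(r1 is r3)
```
[38, 3, 43]
[38, 3, 43]
[38, 3, 43]
True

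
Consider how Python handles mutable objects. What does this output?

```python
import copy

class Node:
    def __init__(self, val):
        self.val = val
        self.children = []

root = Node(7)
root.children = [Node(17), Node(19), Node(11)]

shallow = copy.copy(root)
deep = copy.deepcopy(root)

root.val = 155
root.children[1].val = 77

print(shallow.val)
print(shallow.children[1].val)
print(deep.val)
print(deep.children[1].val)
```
7
77
7
19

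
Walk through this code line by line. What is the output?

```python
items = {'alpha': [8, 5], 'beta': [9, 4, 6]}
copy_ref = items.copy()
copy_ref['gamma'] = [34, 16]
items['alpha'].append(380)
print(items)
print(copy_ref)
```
{'alpha': [8, 5, 380], 'beta': [9, 4, 6]}
{'alpha': [8, 5, 380], 'beta': [9, 4, 6], 'gamma': [34, 16]}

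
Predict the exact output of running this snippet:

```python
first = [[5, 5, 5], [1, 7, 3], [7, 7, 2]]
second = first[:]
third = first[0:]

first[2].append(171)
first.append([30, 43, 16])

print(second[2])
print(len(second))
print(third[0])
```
[7, 7, 2, 171]
3
[5, 5, 5]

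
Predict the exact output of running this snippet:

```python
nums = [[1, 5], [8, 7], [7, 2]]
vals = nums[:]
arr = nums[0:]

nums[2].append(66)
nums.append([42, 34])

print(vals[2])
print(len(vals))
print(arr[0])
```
[7, 2, 66]
3
[1, 5]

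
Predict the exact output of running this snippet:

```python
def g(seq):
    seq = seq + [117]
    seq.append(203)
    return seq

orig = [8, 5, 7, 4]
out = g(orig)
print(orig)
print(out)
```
[8, 5, 7, 4]
[8, 5, 7, 4, 117, 203]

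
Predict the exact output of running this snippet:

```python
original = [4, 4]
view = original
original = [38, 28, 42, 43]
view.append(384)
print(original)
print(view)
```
[38, 28, 42, 43]
[4, 4, 384]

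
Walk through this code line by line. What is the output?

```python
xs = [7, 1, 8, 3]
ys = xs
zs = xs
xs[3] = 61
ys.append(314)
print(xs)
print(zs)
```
[7, 1, 8, 61, 314]
[7, 1, 8, 61, 314]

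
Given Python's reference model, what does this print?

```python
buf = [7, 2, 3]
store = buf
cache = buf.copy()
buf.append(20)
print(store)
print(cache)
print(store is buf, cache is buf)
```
[7, 2, 3, 20]
[7, 2, 3]
True False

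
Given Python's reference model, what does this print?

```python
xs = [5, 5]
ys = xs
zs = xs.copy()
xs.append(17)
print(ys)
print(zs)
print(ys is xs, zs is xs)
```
[5, 5, 17]
[5, 5]
True False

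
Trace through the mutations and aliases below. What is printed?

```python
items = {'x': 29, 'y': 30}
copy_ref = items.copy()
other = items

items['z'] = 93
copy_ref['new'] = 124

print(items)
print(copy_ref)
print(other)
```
{'x': 29, 'y': 30, 'z': 93}
{'x': 29, 'y': 30, 'new': 124}
{'x': 29, 'y': 30, 'z': 93}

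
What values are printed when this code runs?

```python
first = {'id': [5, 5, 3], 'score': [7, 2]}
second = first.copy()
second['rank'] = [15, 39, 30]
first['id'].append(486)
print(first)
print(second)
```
{'id': [5, 5, 3, 486], 'score': [7, 2]}
{'id': [5, 5, 3, 486], 'score': [7, 2], 'rank': [15, 39, 30]}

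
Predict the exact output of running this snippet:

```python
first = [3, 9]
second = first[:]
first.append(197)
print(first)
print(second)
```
[3, 9, 197]
[3, 9]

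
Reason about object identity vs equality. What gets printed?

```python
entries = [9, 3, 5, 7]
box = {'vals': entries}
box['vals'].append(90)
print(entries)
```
[9, 3, 5, 7, 90]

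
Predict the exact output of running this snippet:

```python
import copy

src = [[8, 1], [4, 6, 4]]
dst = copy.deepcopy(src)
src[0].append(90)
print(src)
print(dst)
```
[[8, 1, 90], [4, 6, 4]]
[[8, 1], [4, 6, 4]]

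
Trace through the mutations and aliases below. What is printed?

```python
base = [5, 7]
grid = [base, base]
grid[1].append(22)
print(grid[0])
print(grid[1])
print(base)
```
[5, 7, 22]
[5, 7, 22]
[5, 7, 22]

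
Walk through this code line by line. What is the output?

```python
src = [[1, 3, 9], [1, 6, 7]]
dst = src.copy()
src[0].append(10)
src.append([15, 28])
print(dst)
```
[[1, 3, 9, 10], [1, 6, 7]]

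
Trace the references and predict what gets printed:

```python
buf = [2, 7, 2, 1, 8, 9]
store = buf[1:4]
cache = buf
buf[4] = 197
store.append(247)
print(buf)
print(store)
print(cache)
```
[2, 7, 2, 1, 197, 9]
[7, 2, 1, 247]
[2, 7, 2, 1, 197, 9]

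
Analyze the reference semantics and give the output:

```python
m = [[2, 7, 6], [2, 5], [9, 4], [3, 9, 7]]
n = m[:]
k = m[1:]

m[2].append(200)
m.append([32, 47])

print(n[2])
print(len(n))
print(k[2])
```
[9, 4, 200]
4
[3, 9, 7]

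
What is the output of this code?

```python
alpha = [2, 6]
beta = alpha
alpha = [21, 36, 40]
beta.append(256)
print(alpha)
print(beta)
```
[21, 36, 40]
[2, 6, 256]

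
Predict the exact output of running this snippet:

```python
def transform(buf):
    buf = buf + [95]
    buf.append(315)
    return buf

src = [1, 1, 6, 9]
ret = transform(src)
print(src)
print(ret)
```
[1, 1, 6, 9]
[1, 1, 6, 9, 95, 315]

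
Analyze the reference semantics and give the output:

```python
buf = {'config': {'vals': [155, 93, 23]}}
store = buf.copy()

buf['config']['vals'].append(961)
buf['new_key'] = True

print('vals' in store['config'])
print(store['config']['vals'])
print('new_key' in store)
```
True
[155, 93, 23, 961]
False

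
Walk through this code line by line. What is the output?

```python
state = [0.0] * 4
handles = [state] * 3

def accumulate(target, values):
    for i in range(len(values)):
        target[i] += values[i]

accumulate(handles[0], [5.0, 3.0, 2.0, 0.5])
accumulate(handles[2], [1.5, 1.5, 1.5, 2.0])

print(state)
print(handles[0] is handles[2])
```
[6.5, 4.5, 3.5, 2.5]
True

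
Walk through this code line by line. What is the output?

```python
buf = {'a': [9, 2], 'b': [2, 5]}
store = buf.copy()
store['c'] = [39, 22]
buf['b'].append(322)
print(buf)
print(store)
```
{'a': [9, 2], 'b': [2, 5, 322]}
{'a': [9, 2], 'b': [2, 5, 322], 'c': [39, 22]}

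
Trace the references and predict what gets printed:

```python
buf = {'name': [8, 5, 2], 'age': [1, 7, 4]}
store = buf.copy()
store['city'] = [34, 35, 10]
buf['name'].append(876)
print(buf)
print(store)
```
{'name': [8, 5, 2, 876], 'age': [1, 7, 4]}
{'name': [8, 5, 2, 876], 'age': [1, 7, 4], 'city': [34, 35, 10]}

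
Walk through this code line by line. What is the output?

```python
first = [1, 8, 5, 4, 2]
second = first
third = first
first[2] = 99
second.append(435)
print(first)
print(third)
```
[1, 8, 99, 4, 2, 435]
[1, 8, 99, 4, 2, 435]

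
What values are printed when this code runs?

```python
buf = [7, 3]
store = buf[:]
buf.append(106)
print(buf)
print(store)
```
[7, 3, 106]
[7, 3]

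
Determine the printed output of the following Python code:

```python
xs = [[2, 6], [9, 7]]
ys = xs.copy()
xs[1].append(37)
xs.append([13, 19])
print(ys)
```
[[2, 6], [9, 7, 37]]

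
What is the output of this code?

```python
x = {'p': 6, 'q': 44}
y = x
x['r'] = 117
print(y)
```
{'p': 6, 'q': 44, 'r': 117}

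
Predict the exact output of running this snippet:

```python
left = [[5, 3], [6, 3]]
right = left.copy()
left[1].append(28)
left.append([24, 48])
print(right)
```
[[5, 3], [6, 3, 28]]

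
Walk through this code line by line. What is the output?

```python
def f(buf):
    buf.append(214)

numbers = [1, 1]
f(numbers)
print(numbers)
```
[1, 1, 214]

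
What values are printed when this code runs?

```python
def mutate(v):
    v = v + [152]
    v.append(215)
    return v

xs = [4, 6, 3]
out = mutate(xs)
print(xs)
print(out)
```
[4, 6, 3]
[4, 6, 3, 152, 215]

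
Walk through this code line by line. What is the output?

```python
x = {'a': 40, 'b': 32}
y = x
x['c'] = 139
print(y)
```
{'a': 40, 'b': 32, 'c': 139}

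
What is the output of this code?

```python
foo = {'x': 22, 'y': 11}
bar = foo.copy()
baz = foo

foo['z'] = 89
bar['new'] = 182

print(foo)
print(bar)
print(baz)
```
{'x': 22, 'y': 11, 'z': 89}
{'x': 22, 'y': 11, 'new': 182}
{'x': 22, 'y': 11, 'z': 89}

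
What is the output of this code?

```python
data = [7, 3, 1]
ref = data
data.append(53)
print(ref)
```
[7, 3, 1, 53]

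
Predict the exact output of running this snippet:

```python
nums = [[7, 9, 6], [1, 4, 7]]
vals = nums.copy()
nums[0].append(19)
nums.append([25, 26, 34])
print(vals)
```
[[7, 9, 6, 19], [1, 4, 7]]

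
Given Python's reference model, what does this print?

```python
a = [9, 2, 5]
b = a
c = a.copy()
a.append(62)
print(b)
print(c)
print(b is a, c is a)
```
[9, 2, 5, 62]
[9, 2, 5]
True False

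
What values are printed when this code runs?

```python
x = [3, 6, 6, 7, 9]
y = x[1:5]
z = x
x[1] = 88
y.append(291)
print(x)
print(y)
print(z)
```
[3, 88, 6, 7, 9]
[6, 6, 7, 9, 291]
[3, 88, 6, 7, 9]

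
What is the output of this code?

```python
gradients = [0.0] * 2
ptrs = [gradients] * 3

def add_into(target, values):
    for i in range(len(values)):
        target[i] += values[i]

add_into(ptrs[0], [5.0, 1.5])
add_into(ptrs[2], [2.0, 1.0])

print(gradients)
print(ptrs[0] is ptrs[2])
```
[7.0, 2.5]
True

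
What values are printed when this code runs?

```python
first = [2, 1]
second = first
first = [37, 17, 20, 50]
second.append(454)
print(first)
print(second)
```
[37, 17, 20, 50]
[2, 1, 454]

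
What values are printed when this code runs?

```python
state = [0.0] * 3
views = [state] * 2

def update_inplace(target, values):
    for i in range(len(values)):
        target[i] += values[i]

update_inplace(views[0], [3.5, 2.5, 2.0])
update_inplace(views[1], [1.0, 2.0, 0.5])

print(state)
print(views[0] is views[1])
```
[4.5, 4.5, 2.5]
True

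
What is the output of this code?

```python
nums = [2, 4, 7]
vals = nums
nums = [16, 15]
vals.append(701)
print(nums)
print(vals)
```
[16, 15]
[2, 4, 7, 701]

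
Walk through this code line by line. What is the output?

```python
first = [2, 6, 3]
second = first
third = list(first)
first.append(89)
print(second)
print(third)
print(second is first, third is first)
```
[2, 6, 3, 89]
[2, 6, 3]
True False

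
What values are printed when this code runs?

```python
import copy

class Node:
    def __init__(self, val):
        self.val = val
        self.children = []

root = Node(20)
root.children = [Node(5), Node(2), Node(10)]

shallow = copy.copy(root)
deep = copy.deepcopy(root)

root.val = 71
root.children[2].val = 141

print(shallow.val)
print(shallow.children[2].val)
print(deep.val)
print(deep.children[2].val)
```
20
141
20
10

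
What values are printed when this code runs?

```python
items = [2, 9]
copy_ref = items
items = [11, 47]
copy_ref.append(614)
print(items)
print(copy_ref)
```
[11, 47]
[2, 9, 614]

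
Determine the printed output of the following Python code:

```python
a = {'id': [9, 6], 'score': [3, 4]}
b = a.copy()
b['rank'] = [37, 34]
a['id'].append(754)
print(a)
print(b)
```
{'id': [9, 6, 754], 'score': [3, 4]}
{'id': [9, 6, 754], 'score': [3, 4], 'rank': [37, 34]}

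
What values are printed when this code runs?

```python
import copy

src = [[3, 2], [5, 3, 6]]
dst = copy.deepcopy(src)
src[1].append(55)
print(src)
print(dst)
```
[[3, 2], [5, 3, 6, 55]]
[[3, 2], [5, 3, 6]]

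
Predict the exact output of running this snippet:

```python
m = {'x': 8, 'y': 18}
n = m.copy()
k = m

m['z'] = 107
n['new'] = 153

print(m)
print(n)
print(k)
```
{'x': 8, 'y': 18, 'z': 107}
{'x': 8, 'y': 18, 'new': 153}
{'x': 8, 'y': 18, 'z': 107}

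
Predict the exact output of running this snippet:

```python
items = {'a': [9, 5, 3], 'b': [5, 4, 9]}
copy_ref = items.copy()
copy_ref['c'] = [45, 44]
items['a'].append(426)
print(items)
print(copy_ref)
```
{'a': [9, 5, 3, 426], 'b': [5, 4, 9]}
{'a': [9, 5, 3, 426], 'b': [5, 4, 9], 'c': [45, 44]}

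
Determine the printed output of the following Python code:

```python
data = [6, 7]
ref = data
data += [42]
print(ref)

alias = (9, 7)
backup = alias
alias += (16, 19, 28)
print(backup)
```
[6, 7, 42]
(9, 7)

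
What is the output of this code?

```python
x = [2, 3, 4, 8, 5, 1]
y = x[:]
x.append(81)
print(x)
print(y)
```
[2, 3, 4, 8, 5, 1, 81]
[2, 3, 4, 8, 5, 1]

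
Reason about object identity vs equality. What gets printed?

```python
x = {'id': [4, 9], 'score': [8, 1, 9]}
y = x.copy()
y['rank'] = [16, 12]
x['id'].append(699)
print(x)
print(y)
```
{'id': [4, 9, 699], 'score': [8, 1, 9]}
{'id': [4, 9, 699], 'score': [8, 1, 9], 'rank': [16, 12]}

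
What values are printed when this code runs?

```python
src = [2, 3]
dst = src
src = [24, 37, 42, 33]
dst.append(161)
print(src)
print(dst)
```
[24, 37, 42, 33]
[2, 3, 161]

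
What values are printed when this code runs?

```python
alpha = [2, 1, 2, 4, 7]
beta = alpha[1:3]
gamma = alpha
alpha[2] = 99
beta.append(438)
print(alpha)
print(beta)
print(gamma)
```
[2, 1, 99, 4, 7]
[1, 2, 438]
[2, 1, 99, 4, 7]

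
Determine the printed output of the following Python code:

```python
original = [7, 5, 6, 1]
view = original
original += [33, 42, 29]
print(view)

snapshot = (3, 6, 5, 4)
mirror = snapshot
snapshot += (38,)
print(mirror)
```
[7, 5, 6, 1, 33, 42, 29]
(3, 6, 5, 4)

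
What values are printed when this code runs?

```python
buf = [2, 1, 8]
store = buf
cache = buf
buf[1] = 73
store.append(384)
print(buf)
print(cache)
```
[2, 73, 8, 384]
[2, 73, 8, 384]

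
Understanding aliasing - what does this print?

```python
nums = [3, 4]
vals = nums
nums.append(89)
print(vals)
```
[3, 4, 89]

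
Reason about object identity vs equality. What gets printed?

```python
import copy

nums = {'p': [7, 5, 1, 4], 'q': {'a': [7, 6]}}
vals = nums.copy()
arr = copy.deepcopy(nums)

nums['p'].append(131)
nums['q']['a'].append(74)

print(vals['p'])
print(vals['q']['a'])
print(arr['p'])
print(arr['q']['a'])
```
[7, 5, 1, 4, 131]
[7, 6, 74]
[7, 5, 1, 4]
[7, 6]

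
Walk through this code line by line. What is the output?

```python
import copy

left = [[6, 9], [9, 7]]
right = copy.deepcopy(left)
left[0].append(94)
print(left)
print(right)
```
[[6, 9, 94], [9, 7]]
[[6, 9], [9, 7]]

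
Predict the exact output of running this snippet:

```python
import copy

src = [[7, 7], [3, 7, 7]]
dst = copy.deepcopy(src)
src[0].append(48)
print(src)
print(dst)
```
[[7, 7, 48], [3, 7, 7]]
[[7, 7], [3, 7, 7]]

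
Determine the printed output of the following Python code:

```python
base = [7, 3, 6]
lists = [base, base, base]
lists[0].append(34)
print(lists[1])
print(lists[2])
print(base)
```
[7, 3, 6, 34]
[7, 3, 6, 34]
[7, 3, 6, 34]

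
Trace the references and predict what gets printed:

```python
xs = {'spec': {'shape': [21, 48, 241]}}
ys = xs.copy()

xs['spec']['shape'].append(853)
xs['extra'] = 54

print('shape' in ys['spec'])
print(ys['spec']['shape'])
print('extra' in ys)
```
True
[21, 48, 241, 853]
False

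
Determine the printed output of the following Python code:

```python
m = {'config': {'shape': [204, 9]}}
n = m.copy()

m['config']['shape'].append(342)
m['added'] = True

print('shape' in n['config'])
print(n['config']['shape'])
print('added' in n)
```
True
[204, 9, 342]
False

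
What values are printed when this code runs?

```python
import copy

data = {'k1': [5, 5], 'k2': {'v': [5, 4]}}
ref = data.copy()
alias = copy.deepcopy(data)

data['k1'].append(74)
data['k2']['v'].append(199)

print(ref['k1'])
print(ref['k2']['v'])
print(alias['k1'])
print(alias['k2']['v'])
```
[5, 5, 74]
[5, 4, 199]
[5, 5]
[5, 4]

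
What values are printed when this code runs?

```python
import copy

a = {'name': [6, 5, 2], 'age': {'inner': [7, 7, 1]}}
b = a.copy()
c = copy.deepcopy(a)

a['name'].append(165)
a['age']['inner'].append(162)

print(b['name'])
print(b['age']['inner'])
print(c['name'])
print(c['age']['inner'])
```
[6, 5, 2, 165]
[7, 7, 1, 162]
[6, 5, 2]
[7, 7, 1]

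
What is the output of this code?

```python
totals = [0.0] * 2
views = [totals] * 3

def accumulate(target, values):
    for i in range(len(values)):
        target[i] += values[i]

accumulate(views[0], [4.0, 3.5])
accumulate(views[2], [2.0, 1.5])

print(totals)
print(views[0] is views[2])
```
[6.0, 5.0]
True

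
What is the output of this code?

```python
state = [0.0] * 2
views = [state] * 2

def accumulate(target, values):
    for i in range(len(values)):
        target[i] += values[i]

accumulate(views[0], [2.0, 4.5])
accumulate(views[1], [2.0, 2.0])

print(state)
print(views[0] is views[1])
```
[4.0, 6.5]
True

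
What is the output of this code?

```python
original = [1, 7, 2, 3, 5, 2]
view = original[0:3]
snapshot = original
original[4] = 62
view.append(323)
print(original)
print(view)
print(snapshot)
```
[1, 7, 2, 3, 62, 2]
[1, 7, 2, 323]
[1, 7, 2, 3, 62, 2]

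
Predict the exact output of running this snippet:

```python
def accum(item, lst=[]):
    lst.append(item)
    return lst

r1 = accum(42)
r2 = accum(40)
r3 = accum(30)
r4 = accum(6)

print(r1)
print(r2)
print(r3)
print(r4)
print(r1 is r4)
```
[42, 40, 30, 6]
[42, 40, 30, 6]
[42, 40, 30, 6]
[42, 40, 30, 6]
True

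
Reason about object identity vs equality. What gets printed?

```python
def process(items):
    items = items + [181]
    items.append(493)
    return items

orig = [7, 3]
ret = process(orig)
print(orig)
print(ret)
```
[7, 3]
[7, 3, 181, 493]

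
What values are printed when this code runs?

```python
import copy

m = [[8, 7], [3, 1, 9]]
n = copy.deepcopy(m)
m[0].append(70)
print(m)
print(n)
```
[[8, 7, 70], [3, 1, 9]]
[[8, 7], [3, 1, 9]]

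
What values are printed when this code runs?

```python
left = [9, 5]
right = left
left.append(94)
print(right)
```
[9, 5, 94]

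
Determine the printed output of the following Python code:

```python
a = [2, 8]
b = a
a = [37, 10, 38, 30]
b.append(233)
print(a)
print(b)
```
[37, 10, 38, 30]
[2, 8, 233]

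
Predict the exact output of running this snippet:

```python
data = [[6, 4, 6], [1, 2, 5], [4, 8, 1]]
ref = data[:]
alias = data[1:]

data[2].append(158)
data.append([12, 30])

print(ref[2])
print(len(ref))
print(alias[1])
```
[4, 8, 1, 158]
3
[4, 8, 1, 158]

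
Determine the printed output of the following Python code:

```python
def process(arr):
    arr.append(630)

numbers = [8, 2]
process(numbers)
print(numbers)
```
[8, 2, 630]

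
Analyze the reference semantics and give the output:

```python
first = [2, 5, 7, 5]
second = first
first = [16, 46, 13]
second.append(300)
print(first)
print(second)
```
[16, 46, 13]
[2, 5, 7, 5, 300]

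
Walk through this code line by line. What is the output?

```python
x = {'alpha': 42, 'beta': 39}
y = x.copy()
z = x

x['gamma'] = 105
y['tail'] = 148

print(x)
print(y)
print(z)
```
{'alpha': 42, 'beta': 39, 'gamma': 105}
{'alpha': 42, 'beta': 39, 'tail': 148}
{'alpha': 42, 'beta': 39, 'gamma': 105}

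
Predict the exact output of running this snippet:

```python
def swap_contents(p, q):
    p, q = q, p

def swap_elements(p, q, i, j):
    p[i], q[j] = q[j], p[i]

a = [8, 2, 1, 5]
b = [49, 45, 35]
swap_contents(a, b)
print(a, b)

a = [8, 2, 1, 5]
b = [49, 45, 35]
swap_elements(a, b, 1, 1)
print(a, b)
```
[8, 2, 1, 5] [49, 45, 35]
[8, 45, 1, 5] [49, 2, 35]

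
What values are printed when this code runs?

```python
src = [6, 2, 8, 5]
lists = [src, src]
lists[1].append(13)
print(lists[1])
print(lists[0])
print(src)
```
[6, 2, 8, 5, 13]
[6, 2, 8, 5, 13]
[6, 2, 8, 5, 13]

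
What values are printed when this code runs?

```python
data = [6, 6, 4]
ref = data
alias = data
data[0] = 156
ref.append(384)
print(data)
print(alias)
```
[156, 6, 4, 384]
[156, 6, 4, 384]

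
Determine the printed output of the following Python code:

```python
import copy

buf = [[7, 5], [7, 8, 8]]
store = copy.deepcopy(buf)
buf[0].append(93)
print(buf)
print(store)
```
[[7, 5, 93], [7, 8, 8]]
[[7, 5], [7, 8, 8]]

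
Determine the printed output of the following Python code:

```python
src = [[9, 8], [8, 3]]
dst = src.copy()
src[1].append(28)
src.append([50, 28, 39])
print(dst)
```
[[9, 8], [8, 3, 28]]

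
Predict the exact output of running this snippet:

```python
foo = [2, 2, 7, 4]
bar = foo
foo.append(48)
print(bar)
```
[2, 2, 7, 4, 48]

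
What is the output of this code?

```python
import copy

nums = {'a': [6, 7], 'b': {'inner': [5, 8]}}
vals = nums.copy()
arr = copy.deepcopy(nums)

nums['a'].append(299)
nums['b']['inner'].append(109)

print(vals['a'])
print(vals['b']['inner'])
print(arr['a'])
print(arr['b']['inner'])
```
[6, 7, 299]
[5, 8, 109]
[6, 7]
[5, 8]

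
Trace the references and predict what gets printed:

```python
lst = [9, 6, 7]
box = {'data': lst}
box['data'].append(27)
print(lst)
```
[9, 6, 7, 27]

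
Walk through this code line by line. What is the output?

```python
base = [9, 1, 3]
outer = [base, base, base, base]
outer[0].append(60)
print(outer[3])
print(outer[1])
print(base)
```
[9, 1, 3, 60]
[9, 1, 3, 60]
[9, 1, 3, 60]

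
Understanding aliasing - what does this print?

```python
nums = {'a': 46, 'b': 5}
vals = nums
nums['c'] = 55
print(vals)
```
{'a': 46, 'b': 5, 'c': 55}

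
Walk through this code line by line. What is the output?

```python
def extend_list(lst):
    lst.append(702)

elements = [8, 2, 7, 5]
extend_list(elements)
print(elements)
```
[8, 2, 7, 5, 702]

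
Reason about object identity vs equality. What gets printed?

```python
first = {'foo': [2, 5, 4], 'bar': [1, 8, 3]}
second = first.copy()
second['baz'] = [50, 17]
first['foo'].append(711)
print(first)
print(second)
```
{'foo': [2, 5, 4, 711], 'bar': [1, 8, 3]}
{'foo': [2, 5, 4, 711], 'bar': [1, 8, 3], 'baz': [50, 17]}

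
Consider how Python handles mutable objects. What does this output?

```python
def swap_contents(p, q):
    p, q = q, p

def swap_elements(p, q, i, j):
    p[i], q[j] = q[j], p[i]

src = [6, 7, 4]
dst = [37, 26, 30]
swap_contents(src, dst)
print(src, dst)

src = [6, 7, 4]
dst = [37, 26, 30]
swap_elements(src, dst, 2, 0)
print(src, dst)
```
[6, 7, 4] [37, 26, 30]
[6, 7, 37] [4, 26, 30]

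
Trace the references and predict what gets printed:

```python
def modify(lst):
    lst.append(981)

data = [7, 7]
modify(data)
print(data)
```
[7, 7, 981]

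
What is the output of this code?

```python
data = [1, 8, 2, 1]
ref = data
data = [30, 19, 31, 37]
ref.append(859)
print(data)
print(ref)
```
[30, 19, 31, 37]
[1, 8, 2, 1, 859]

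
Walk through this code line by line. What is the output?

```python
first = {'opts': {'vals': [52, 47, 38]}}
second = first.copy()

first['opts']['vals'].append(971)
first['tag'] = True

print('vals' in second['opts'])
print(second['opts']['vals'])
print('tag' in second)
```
True
[52, 47, 38, 971]
False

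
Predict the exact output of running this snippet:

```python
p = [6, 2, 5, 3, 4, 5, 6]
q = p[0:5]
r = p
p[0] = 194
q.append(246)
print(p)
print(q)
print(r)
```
[194, 2, 5, 3, 4, 5, 6]
[6, 2, 5, 3, 4, 246]
[194, 2, 5, 3, 4, 5, 6]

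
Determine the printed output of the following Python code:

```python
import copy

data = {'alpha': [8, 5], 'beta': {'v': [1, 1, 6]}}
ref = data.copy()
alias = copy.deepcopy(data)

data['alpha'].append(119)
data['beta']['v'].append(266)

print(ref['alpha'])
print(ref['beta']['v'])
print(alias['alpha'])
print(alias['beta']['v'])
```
[8, 5, 119]
[1, 1, 6, 266]
[8, 5]
[1, 1, 6]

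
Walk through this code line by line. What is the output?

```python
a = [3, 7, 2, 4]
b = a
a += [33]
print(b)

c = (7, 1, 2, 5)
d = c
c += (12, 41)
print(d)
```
[3, 7, 2, 4, 33]
(7, 1, 2, 5)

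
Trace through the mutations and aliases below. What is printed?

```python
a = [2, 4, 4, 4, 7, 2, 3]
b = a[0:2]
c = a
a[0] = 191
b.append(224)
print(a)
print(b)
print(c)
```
[191, 4, 4, 4, 7, 2, 3]
[2, 4, 224]
[191, 4, 4, 4, 7, 2, 3]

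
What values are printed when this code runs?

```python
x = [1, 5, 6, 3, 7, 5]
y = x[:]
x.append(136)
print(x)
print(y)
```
[1, 5, 6, 3, 7, 5, 136]
[1, 5, 6, 3, 7, 5]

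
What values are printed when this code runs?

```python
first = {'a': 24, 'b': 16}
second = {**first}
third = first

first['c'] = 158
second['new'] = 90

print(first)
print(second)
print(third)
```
{'a': 24, 'b': 16, 'c': 158}
{'a': 24, 'b': 16, 'new': 90}
{'a': 24, 'b': 16, 'c': 158}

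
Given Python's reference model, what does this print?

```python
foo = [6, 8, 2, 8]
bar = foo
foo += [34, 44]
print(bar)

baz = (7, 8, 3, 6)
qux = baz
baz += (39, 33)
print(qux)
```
[6, 8, 2, 8, 34, 44]
(7, 8, 3, 6)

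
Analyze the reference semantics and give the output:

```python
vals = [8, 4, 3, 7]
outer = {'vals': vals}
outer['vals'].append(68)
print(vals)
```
[8, 4, 3, 7, 68]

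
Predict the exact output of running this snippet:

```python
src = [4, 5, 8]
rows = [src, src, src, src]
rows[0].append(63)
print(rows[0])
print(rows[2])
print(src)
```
[4, 5, 8, 63]
[4, 5, 8, 63]
[4, 5, 8, 63]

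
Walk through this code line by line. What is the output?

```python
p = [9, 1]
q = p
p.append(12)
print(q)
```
[9, 1, 12]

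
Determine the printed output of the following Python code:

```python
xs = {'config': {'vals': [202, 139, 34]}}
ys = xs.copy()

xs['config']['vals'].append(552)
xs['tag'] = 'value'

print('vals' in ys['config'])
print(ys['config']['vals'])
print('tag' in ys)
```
True
[202, 139, 34, 552]
False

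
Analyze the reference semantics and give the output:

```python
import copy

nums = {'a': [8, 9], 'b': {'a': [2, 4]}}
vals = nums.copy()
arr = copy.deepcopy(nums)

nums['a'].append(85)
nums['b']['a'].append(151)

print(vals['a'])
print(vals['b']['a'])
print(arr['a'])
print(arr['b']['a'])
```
[8, 9, 85]
[2, 4, 151]
[8, 9]
[2, 4]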